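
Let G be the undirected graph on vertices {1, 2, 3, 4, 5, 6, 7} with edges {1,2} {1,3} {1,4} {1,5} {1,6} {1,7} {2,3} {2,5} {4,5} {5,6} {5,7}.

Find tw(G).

A width-2 tree decomposition is:
Bags: B1 = {1, 4, 5}  B2 = {1, 5, 6}  B3 = {1, 2, 5}  B4 = {1, 5, 7}  B5 = {1, 2, 3}
Tree: B1–B2, B1–B3, B3–B4, B3–B5
The largest bag has 3 vertices, giving width 2; this decomposition certifies tw(G) ≤ 2. On the other hand G contains the 3-clique {1, 2, 3}. A clique must lie in a single bag of any decomposition, so no decomposition can have width below 2. The upper and lower bounds meet at 2, so that is the treewidth.

2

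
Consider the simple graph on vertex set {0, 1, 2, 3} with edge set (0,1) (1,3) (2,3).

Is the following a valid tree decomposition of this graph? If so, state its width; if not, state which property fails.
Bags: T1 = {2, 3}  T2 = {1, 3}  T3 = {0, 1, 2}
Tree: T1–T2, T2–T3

A tree decomposition must satisfy three properties: every vertex lies in some bag; for every edge, both endpoints lie together in some bag; and for every vertex, the bags containing it form a connected subtree. Here bags containing vertex 2 are not connected in the tree, so the decomposition is invalid.

No — bags containing vertex 2 are not connected in the tree.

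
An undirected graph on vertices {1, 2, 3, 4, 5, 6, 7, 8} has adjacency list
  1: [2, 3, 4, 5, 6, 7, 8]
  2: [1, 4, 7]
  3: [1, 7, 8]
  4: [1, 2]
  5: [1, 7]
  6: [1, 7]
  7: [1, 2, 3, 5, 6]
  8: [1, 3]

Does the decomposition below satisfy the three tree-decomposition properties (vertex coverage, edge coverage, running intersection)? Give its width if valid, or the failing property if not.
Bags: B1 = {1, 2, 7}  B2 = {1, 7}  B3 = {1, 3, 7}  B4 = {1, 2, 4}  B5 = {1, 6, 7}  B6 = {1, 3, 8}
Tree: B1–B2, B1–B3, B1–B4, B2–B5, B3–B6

A tree decomposition must satisfy three properties: every vertex lies in some bag; for every edge, both endpoints lie together in some bag; and for every vertex, the bags containing it form a connected subtree. Here vertex 5 appears in no bag, so the decomposition is invalid.

No — vertex 5 appears in no bag.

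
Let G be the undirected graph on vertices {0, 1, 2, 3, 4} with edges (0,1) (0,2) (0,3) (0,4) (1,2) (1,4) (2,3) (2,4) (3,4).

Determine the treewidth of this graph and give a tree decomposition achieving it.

Each bag holds 4 vertices, so the decomposition has width 3, which upper-bounds the treewidth. On the other hand G contains the 4-clique {0, 1, 2, 4}. A clique must lie in a single bag of any decomposition, so no decomposition can have width below 3. The upper and lower bounds meet at 3, so that is the treewidth.

Treewidth 3.
Bags: B1 = {0, 2, 3, 4}  B2 = {0, 1, 2, 4}
Tree: B1–B2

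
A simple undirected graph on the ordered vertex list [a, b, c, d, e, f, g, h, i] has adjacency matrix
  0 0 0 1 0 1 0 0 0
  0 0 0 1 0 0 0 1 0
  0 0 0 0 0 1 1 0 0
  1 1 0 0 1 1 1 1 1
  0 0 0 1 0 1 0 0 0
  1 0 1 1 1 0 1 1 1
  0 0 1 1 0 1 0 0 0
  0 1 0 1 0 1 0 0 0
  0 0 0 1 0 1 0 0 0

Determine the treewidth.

A width-2 tree decomposition is:
Bags: B1 = {d, e, f}  B2 = {d, f, g}  B3 = {d, f, h}  B4 = {a, d, f}  B5 = {d, f, i}  B6 = {c, f, g}  B7 = {b, d, h}
Tree: B1–B2, B2–B3, B1–B4, B1–B5, B2–B6, B3–B7
Every bag has size at most 3, so the width is 3 − 1 = 2 and tw(G) ≤ 2. Conversely, {d, f, g} is a clique of size 3, and the vertices of any clique must share a bag in every tree decomposition; so some bag has ≥ 3 vertices and tw(G) ≥ 2. Hence tw(G) = 2 exactly.

2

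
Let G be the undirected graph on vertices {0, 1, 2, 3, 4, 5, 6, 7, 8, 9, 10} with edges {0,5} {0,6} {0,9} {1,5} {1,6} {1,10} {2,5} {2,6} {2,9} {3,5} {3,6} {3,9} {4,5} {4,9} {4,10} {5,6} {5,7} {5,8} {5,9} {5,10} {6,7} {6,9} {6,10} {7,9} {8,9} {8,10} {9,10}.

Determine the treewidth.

A width-3 tree decomposition is:
Bags: B1 = {5, 6, 9, 10}  B2 = {0, 5, 6, 9}  B3 = {5, 6, 7, 9}  B4 = {4, 5, 9, 10}  B5 = {2, 5, 6, 9}  B6 = {5, 8, 9, 10}  B7 = {3, 5, 6, 9}  B8 = {1, 5, 6, 10}
Tree: B1–B2, B1–B3, B1–B4, B3–B5, B4–B6, B1–B7, B1–B8
Each bag holds 4 vertices, so the decomposition has width 3, which upper-bounds the treewidth. Conversely, {1, 5, 6, 10} is a clique of size 4, and the vertices of any clique must share a bag in every tree decomposition; so some bag has ≥ 4 vertices and tw(G) ≥ 3. Therefore the treewidth is 3.

3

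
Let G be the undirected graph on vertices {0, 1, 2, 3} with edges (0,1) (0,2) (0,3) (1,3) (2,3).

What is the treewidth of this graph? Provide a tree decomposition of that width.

The largest bag has 3 vertices, giving width 2; this decomposition certifies tw(G) ≤ 2. Conversely, {0, 1, 3} is a clique of size 3, and the vertices of any clique must share a bag in every tree decomposition; so some bag has ≥ 3 vertices and tw(G) ≥ 2. The upper and lower bounds meet at 2, so that is the treewidth.

Treewidth 2.
Bags: B1 = {0, 1, 3}  B2 = {0, 2, 3}
Tree: B1–B2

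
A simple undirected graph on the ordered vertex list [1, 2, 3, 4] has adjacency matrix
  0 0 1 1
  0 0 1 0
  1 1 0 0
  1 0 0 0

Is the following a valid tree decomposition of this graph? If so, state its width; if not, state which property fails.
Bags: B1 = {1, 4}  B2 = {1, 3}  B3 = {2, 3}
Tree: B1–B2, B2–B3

Checking the three conditions: (i) the bags cover all of {1, 2, 3, 4}; (ii) for each edge, some bag contains both endpoints; (iii) the bags containing any fixed vertex form a subtree. All hold, so the decomposition is valid with width 2 − 1 = 1.

Yes; width 1.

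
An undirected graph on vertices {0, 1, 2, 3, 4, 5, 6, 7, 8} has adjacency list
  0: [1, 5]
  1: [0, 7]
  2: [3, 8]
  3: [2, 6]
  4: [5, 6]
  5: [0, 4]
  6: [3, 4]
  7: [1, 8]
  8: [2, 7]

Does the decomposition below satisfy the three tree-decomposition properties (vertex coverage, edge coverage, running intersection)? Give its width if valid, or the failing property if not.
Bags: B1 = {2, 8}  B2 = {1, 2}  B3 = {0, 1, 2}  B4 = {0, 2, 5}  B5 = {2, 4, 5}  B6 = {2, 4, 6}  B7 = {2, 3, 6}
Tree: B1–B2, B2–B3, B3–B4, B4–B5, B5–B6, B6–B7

No — vertex 7 appears in no bag.

A tree decomposition must satisfy three properties: every vertex lies in some bag; for every edge, both endpoints lie together in some bag; and for every vertex, the bags containing it form a connected subtree. Here vertex 7 appears in no bag, so the decomposition is invalid.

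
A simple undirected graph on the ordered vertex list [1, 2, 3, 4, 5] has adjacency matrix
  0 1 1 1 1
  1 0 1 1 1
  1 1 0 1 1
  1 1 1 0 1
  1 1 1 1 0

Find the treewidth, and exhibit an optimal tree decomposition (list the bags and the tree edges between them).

Treewidth 4.
Bags: B1 = {1, 2, 3, 4, 5}
Tree: (single bag)

A single bag containing all 5 vertices is trivially a valid decomposition of width 4. Conversely, {1, 2, 3, 4, 5} is a clique of size 5, and the vertices of any clique must share a bag in every tree decomposition; so some bag has ≥ 5 vertices and tw(G) ≥ 4. Combining the bounds, tw(G) = 4.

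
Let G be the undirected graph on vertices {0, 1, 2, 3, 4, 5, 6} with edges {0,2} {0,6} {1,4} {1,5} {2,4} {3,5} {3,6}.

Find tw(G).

A width-2 tree decomposition is:
Bags: B1 = {1, 3, 5}  B2 = {1, 3, 4}  B3 = {2, 3, 4}  B4 = {0, 2, 3}  B5 = {0, 3, 6}
Tree: B1–B2, B2–B3, B3–B4, B4–B5
Each bag holds 3 vertices, so the decomposition has width 2, which upper-bounds the treewidth. For the lower bound, G contains the cycle 3–5–1–4–2–0–6–3, so G is not a forest; only forests have treewidth ≤ 1, hence tw(G) ≥ 2. Therefore the treewidth is 2.

2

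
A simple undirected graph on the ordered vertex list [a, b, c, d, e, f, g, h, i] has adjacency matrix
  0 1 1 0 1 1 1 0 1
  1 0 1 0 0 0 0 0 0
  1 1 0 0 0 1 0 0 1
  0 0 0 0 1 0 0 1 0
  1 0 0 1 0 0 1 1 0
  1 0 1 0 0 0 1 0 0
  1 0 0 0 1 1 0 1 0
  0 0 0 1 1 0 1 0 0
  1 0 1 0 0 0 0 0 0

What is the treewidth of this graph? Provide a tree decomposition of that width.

Treewidth 2.
One such decomposition:
Bags: B1 = {a, f, g}  B2 = {a, e, g}  B3 = {e, g, h}  B4 = {a, c, f}  B5 = {a, c, i}  B6 = {a, b, c}  B7 = {d, e, h}
Tree: B1–B2, B2–B3, B1–B4, B4–B5, B4–B6, B3–B7

Every bag has size at most 3, so the width is 3 − 1 = 2 and tw(G) ≤ 2. Conversely, {d, e, h} is a clique of size 3, and the vertices of any clique must share a bag in every tree decomposition; so some bag has ≥ 3 vertices and tw(G) ≥ 2. Therefore the treewidth is 2.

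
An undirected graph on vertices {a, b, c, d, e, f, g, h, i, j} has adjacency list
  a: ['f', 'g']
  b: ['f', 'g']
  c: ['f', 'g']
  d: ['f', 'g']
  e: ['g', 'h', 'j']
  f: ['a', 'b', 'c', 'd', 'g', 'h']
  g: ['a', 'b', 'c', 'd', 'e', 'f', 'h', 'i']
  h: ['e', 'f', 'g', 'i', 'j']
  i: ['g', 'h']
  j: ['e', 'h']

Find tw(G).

2

A width-2 tree decomposition is:
Bags: B1 = {f, g, h}  B2 = {c, f, g}  B3 = {b, f, g}  B4 = {a, f, g}  B5 = {d, f, g}  B6 = {e, g, h}  B7 = {e, h, j}  B8 = {g, h, i}
Tree: B1–B2, B1–B3, B1–B4, B1–B5, B1–B6, B6–B7, B6–B8
Each bag holds 3 vertices, so the decomposition has width 2, which upper-bounds the treewidth. For the lower bound, the 3 vertices {e, g, h} are pairwise adjacent, and any tree decomposition puts a clique entirely inside one bag — forcing width ≥ 2. Combining the bounds, tw(G) = 2.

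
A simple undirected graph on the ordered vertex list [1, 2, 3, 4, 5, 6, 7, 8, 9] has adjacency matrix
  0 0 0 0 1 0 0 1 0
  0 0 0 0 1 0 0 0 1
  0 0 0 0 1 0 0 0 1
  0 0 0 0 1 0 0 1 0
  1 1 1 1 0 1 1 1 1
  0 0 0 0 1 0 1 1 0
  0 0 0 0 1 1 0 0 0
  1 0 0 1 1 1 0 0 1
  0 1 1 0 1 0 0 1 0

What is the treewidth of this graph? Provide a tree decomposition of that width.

Each bag holds 3 vertices, so the decomposition has width 2, which upper-bounds the treewidth. Conversely, {1, 5, 8} is a clique of size 3, and the vertices of any clique must share a bag in every tree decomposition; so some bag has ≥ 3 vertices and tw(G) ≥ 2. Hence tw(G) = 2 exactly.

Treewidth 2.
One optimal decomposition is:
Bags: B1 = {4, 5, 8}  B2 = {5, 8, 9}  B3 = {5, 6, 8}  B4 = {1, 5, 8}  B5 = {2, 5, 9}  B6 = {3, 5, 9}  B7 = {5, 6, 7}
Tree: B1–B2, B1–B3, B2–B4, B2–B5, B5–B6, B3–B7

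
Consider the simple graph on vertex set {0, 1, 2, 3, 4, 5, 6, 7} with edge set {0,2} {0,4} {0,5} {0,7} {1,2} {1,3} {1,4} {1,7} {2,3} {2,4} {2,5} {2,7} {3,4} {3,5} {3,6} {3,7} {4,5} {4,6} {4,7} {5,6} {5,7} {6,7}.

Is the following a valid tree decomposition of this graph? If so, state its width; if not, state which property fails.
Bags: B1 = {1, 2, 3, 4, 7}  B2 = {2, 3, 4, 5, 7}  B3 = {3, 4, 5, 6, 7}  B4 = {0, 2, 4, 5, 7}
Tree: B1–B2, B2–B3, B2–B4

Checking the three conditions: (i) the bags cover all of {0, 1, 2, 3, 4, 5, 6, 7}; (ii) for each edge, some bag contains both endpoints; (iii) the bags containing any fixed vertex form a subtree. All hold, so the decomposition is valid with width 5 − 1 = 4.

Yes; width 4.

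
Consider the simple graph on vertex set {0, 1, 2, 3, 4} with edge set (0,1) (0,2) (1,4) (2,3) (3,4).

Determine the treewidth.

A width-2 tree decomposition is:
Bags: B1 = {0, 2, 3}  B2 = {0, 1, 3}  B3 = {1, 3, 4}
Tree: B1–B2, B2–B3
The largest bag has 3 vertices, giving width 2; this decomposition certifies tw(G) ≤ 2. For the lower bound, G contains the cycle 3–2–0–1–4–3, so G is not a forest; only forests have treewidth ≤ 1, hence tw(G) ≥ 2. The upper and lower bounds meet at 2, so that is the treewidth.

2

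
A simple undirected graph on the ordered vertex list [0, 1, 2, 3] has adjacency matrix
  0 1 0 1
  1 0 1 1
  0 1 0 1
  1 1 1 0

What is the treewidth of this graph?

A width-2 tree decomposition is:
Bags: B1 = {1, 2, 3}  B2 = {0, 1, 3}
Tree: B1–B2
Each bag holds 3 vertices, so the decomposition has width 2, which upper-bounds the treewidth. For the lower bound, the 3 vertices {0, 1, 3} are pairwise adjacent, and any tree decomposition puts a clique entirely inside one bag — forcing width ≥ 2. The upper and lower bounds meet at 2, so that is the treewidth.

2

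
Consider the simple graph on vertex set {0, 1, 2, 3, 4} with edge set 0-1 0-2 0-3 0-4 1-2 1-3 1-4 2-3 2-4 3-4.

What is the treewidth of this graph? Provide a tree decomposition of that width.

A single bag containing all 5 vertices is trivially a valid decomposition of width 4. For the lower bound, the 5 vertices {0, 1, 2, 3, 4} are pairwise adjacent, and any tree decomposition puts a clique entirely inside one bag — forcing width ≥ 4. Therefore the treewidth is 4.

Treewidth 4.
Bags: B1 = {0, 1, 2, 3, 4}
Tree: (single bag)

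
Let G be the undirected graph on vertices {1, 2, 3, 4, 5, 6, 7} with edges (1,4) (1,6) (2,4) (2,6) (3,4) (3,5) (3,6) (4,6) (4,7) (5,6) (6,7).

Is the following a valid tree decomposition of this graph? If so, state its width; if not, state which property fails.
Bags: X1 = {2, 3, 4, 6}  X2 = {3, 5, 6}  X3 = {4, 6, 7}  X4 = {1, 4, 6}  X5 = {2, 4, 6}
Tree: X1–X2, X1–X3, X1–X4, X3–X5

A tree decomposition must satisfy three properties: every vertex lies in some bag; for every edge, both endpoints lie together in some bag; and for every vertex, the bags containing it form a connected subtree. Here bags containing vertex 2 are not connected in the tree, so the decomposition is invalid.

No — bags containing vertex 2 are not connected in the tree.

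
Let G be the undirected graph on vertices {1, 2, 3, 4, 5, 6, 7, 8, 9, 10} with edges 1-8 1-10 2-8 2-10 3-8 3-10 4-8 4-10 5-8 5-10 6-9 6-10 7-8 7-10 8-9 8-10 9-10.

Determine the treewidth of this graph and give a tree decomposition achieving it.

The largest bag has 3 vertices, giving width 2; this decomposition certifies tw(G) ≤ 2. On the other hand G contains the 3-clique {1, 8, 10}. A clique must lie in a single bag of any decomposition, so no decomposition can have width below 2. Therefore the treewidth is 2.

Treewidth 2.
Bags: B1 = {3, 8, 10}  B2 = {8, 9, 10}  B3 = {2, 8, 10}  B4 = {5, 8, 10}  B5 = {7, 8, 10}  B6 = {4, 8, 10}  B7 = {6, 9, 10}  B8 = {1, 8, 10}
Tree: B1–B2, B1–B3, B2–B4, B1–B5, B3–B6, B2–B7, B5–B8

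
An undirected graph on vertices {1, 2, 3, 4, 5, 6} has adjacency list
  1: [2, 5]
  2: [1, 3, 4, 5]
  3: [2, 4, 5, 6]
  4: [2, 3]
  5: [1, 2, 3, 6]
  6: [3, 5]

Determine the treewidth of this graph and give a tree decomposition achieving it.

Treewidth 2.
Bags: B1 = {3, 5, 6}  B2 = {2, 3, 5}  B3 = {2, 3, 4}  B4 = {1, 2, 5}
Tree: B1–B2, B2–B3, B2–B4

Every bag has size at most 3, so the width is 3 − 1 = 2 and tw(G) ≤ 2. On the other hand G contains the 3-clique {1, 2, 5}. A clique must lie in a single bag of any decomposition, so no decomposition can have width below 2. Combining the bounds, tw(G) = 2.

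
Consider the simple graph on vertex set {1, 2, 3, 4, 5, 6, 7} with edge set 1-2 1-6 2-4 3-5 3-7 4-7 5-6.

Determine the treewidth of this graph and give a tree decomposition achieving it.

Treewidth 2.
One such decomposition:
Bags: B1 = {2, 4, 7}  B2 = {1, 2, 7}  B3 = {1, 6, 7}  B4 = {5, 6, 7}  B5 = {3, 5, 7}
Tree: B1–B2, B2–B3, B3–B4, B4–B5

Every bag has size at most 3, so the width is 3 − 1 = 2 and tw(G) ≤ 2. For the lower bound, G contains the cycle 7–4–2–1–6–5–3–7, so G is not a forest; only forests have treewidth ≤ 1, hence tw(G) ≥ 2. The upper and lower bounds meet at 2, so that is the treewidth.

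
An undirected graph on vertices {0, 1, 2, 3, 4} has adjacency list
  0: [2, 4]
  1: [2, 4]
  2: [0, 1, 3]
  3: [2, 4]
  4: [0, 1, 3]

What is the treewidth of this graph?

2

A width-2 tree decomposition is:
Bags: B1 = {1, 2, 4}  B2 = {2, 3, 4}  B3 = {0, 2, 4}
Tree: B1–B2, B2–B3
The largest bag has 3 vertices, giving width 2; this decomposition certifies tw(G) ≤ 2. The edges 2–1–4–3–2 form a cycle, so G is not a tree and its treewidth is at least 2. Combining the bounds, tw(G) = 2.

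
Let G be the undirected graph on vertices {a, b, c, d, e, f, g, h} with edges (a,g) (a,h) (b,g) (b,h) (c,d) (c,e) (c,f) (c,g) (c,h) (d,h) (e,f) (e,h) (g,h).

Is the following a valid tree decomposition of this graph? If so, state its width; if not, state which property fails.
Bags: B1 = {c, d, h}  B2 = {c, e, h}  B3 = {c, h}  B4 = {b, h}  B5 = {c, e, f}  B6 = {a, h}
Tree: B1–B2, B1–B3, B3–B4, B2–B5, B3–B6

A tree decomposition must satisfy three properties: every vertex lies in some bag; for every edge, both endpoints lie together in some bag; and for every vertex, the bags containing it form a connected subtree. Here vertex g appears in no bag, so the decomposition is invalid.

No — vertex g appears in no bag.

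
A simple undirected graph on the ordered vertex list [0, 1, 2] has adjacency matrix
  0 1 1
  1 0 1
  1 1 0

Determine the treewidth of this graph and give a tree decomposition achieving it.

Treewidth 2.
One optimal decomposition is:
Bags: B1 = {0, 1, 2}
Tree: (single bag)

With just one bag of size 3, the width is 3 − 1 = 2, so tw(G) ≤ 2. Conversely, {0, 1, 2} is a clique of size 3, and the vertices of any clique must share a bag in every tree decomposition; so some bag has ≥ 3 vertices and tw(G) ≥ 2. Hence tw(G) = 2 exactly.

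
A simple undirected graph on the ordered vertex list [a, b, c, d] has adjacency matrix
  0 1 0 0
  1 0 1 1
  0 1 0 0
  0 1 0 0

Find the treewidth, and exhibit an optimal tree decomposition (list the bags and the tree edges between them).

Treewidth 1.
Bags: B1 = {a, b}  B2 = {b, d}  B3 = {b, c}
Tree: B1–B2, B2–B3

The largest bag has 2 vertices, giving width 1; this decomposition certifies tw(G) ≤ 1. Since G has at least one edge (e.g. b–a), it is not an edgeless graph, so tw(G) ≥ 1. The upper and lower bounds meet at 1, so that is the treewidth.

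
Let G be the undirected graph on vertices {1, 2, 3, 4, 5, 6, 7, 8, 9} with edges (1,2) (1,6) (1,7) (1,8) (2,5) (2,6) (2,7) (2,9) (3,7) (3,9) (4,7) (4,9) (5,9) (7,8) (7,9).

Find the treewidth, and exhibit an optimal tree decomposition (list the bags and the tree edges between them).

Every bag has size at most 3, so the width is 3 − 1 = 2 and tw(G) ≤ 2. On the other hand G contains the 3-clique {2, 5, 9}. A clique must lie in a single bag of any decomposition, so no decomposition can have width below 2. Combining the bounds, tw(G) = 2.

Treewidth 2.
Bags: B1 = {1, 2, 7}  B2 = {1, 7, 8}  B3 = {1, 2, 6}  B4 = {2, 7, 9}  B5 = {2, 5, 9}  B6 = {4, 7, 9}  B7 = {3, 7, 9}
Tree: B1–B2, B1–B3, B1–B4, B4–B5, B4–B6, B6–B7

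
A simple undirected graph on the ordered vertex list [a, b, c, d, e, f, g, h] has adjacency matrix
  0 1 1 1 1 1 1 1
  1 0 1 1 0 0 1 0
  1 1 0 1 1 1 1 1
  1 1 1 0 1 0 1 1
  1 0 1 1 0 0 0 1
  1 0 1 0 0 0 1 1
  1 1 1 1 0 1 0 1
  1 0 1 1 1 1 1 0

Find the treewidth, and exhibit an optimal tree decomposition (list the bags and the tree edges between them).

Treewidth 4.
One optimal decomposition is:
Bags: B1 = {a, c, d, g, h}  B2 = {a, c, f, g, h}  B3 = {a, c, d, e, h}  B4 = {a, b, c, d, g}
Tree: B1–B2, B1–B3, B1–B4

Every bag has size at most 5, so the width is 5 − 1 = 4 and tw(G) ≤ 4. On the other hand G contains the 5-clique {a, c, d, g, h}. A clique must lie in a single bag of any decomposition, so no decomposition can have width below 4. Therefore the treewidth is 4.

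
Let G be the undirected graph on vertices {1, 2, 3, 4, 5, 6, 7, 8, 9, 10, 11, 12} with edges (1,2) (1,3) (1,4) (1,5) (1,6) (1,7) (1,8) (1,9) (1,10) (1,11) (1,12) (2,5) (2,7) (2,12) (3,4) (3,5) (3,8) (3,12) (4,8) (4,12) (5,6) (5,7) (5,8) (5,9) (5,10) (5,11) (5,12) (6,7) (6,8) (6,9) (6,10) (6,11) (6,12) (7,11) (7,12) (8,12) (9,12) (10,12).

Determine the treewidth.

4

A width-4 tree decomposition is:
Bags: B1 = {1, 5, 6, 7, 12}  B2 = {1, 5, 6, 8, 12}  B3 = {1, 5, 6, 7, 11}  B4 = {1, 5, 6, 10, 12}  B5 = {1, 5, 6, 9, 12}  B6 = {1, 3, 5, 8, 12}  B7 = {1, 2, 5, 7, 12}  B8 = {1, 3, 4, 8, 12}
Tree: B1–B2, B1–B3, B2–B4, B2–B5, B2–B6, B1–B7, B6–B8
The largest bag has 5 vertices, giving width 4; this decomposition certifies tw(G) ≤ 4. Conversely, {1, 3, 4, 8, 12} is a clique of size 5, and the vertices of any clique must share a bag in every tree decomposition; so some bag has ≥ 5 vertices and tw(G) ≥ 4. Hence tw(G) = 4 exactly.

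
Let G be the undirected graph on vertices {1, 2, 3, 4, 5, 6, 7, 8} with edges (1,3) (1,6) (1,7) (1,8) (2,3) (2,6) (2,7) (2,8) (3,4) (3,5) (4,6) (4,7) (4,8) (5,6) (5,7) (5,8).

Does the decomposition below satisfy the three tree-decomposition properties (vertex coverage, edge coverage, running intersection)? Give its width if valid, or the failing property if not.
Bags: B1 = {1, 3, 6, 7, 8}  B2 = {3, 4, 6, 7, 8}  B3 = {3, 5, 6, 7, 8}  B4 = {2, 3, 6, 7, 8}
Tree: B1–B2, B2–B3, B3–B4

Yes; width 4.

Every vertex of G appears in some bag (union = {1, 2, 3, 4, 5, 6, 7, 8}); every edge is covered by a bag; and for each vertex v the set of bags containing v is connected in the bag tree. The decomposition is therefore valid. The largest bag has 5 vertices, so the width is 4.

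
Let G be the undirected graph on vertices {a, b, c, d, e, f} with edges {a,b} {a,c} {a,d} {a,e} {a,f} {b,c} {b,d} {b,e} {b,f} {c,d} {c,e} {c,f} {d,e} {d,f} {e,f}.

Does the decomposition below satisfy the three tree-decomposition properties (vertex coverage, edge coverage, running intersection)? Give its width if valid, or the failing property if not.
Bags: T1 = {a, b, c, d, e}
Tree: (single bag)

A tree decomposition must satisfy three properties: every vertex lies in some bag; for every edge, both endpoints lie together in some bag; and for every vertex, the bags containing it form a connected subtree. Here vertex f appears in no bag, so the decomposition is invalid.

No — vertex f appears in no bag.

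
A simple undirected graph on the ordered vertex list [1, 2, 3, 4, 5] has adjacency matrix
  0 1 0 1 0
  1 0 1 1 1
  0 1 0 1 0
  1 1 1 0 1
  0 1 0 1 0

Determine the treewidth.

2

A width-2 tree decomposition is:
Bags: B1 = {2, 4, 5}  B2 = {1, 2, 4}  B3 = {2, 3, 4}
Tree: B1–B2, B1–B3
Each bag holds 3 vertices, so the decomposition has width 2, which upper-bounds the treewidth. For the lower bound, the 3 vertices {1, 2, 4} are pairwise adjacent, and any tree decomposition puts a clique entirely inside one bag — forcing width ≥ 2. Combining the bounds, tw(G) = 2.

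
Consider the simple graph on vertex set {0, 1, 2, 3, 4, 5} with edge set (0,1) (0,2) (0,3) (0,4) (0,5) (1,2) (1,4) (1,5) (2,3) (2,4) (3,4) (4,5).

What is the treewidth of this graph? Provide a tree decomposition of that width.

Treewidth 3.
One optimal decomposition is:
Bags: B1 = {0, 1, 4, 5}  B2 = {0, 1, 2, 4}  B3 = {0, 2, 3, 4}
Tree: B1–B2, B2–B3

Every bag has size at most 4, so the width is 4 − 1 = 3 and tw(G) ≤ 3. Conversely, {0, 1, 2, 4} is a clique of size 4, and the vertices of any clique must share a bag in every tree decomposition; so some bag has ≥ 4 vertices and tw(G) ≥ 3. The upper and lower bounds meet at 3, so that is the treewidth.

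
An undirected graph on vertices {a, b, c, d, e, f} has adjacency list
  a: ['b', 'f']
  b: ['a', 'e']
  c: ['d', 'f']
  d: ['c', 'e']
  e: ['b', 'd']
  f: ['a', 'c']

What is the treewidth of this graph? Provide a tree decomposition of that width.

Treewidth 2.
One optimal decomposition is:
Bags: B1 = {c, d, e}  B2 = {c, e, f}  B3 = {a, e, f}  B4 = {a, b, e}
Tree: B1–B2, B2–B3, B3–B4

The largest bag has 3 vertices, giving width 2; this decomposition certifies tw(G) ≤ 2. For the lower bound, G contains the cycle e–d–c–f–a–b–e, so G is not a forest; only forests have treewidth ≤ 1, hence tw(G) ≥ 2. Hence tw(G) = 2 exactly.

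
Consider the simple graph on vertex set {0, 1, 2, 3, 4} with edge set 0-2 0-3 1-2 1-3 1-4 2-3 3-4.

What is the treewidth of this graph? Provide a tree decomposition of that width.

The largest bag has 3 vertices, giving width 2; this decomposition certifies tw(G) ≤ 2. Conversely, {0, 2, 3} is a clique of size 3, and the vertices of any clique must share a bag in every tree decomposition; so some bag has ≥ 3 vertices and tw(G) ≥ 2. The upper and lower bounds meet at 2, so that is the treewidth.

Treewidth 2.
Bags: B1 = {1, 3, 4}  B2 = {1, 2, 3}  B3 = {0, 2, 3}
Tree: B1–B2, B2–B3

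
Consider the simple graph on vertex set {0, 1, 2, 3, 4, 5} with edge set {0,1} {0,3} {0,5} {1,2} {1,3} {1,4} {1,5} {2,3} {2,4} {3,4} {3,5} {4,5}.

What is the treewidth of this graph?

A width-3 tree decomposition is:
Bags: B1 = {0, 1, 3, 5}  B2 = {1, 3, 4, 5}  B3 = {1, 2, 3, 4}
Tree: B1–B2, B2–B3
The largest bag has 4 vertices, giving width 3; this decomposition certifies tw(G) ≤ 3. On the other hand G contains the 4-clique {0, 1, 3, 5}. A clique must lie in a single bag of any decomposition, so no decomposition can have width below 3. The upper and lower bounds meet at 3, so that is the treewidth.

3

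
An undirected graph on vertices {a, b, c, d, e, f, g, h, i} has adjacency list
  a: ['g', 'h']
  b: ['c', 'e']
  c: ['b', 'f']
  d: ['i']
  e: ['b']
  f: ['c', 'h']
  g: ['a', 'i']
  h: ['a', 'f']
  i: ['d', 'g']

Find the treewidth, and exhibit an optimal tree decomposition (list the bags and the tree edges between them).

Treewidth 1.
Bags: B1 = {b, e}  B2 = {b, c}  B3 = {c, f}  B4 = {f, h}  B5 = {a, h}  B6 = {a, g}  B7 = {g, i}  B8 = {d, i}
Tree: B1–B2, B2–B3, B3–B4, B4–B5, B5–B6, B6–B7, B7–B8

Each bag holds 2 vertices, so the decomposition has width 1, which upper-bounds the treewidth. Any graph with an edge has treewidth ≥ 1, and G has the edge e–b. Therefore the treewidth is 1.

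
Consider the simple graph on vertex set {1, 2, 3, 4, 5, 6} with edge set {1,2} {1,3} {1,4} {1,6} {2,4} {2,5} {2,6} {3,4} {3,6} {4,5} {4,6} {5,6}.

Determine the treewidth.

3

A width-3 tree decomposition is:
Bags: B1 = {2, 4, 5, 6}  B2 = {1, 2, 4, 6}  B3 = {1, 3, 4, 6}
Tree: B1–B2, B2–B3
Every bag has size at most 4, so the width is 4 − 1 = 3 and tw(G) ≤ 3. On the other hand G contains the 4-clique {1, 2, 4, 6}. A clique must lie in a single bag of any decomposition, so no decomposition can have width below 3. The upper and lower bounds meet at 3, so that is the treewidth.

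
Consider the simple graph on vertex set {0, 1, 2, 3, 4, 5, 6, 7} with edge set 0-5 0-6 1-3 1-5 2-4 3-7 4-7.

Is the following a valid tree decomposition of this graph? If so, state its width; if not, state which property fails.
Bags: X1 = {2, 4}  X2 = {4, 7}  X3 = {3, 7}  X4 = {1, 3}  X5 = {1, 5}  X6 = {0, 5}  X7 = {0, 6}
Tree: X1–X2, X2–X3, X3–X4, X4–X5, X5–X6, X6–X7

Yes; width 1.

Checking the three conditions: (i) the bags cover all of {0, 1, 2, 3, 4, 5, 6, 7}; (ii) for each edge, some bag contains both endpoints; (iii) the bags containing any fixed vertex form a subtree. All hold, so the decomposition is valid with width 2 − 1 = 1.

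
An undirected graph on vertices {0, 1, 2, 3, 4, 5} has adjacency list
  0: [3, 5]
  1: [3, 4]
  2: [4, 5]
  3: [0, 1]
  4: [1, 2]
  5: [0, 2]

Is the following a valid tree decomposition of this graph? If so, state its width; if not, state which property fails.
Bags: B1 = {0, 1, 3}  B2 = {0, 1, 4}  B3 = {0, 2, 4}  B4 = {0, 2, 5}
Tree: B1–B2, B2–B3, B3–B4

Yes; width 2.

Vertex coverage: the bags together contain {0, 1, 2, 3, 4, 5}, the full vertex set. Edge coverage: each edge of G has both endpoints in at least one bag. Running intersection: for every vertex, the bags containing it form a connected subtree. All three properties hold, so this is a valid tree decomposition of width max|bag| − 1 = 2, and hence tw(G) ≤ 2.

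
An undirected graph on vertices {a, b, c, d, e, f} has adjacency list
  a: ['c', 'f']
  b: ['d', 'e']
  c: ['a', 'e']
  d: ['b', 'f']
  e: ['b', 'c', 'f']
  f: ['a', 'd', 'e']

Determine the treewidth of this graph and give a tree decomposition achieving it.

The largest bag has 3 vertices, giving width 2; this decomposition certifies tw(G) ≤ 2. For the lower bound, G contains the cycle c–a–f–e–c, so G is not a forest; only forests have treewidth ≤ 1, hence tw(G) ≥ 2. The upper and lower bounds meet at 2, so that is the treewidth.

Treewidth 2.
One optimal decomposition is:
Bags: B1 = {a, c, e}  B2 = {a, e, f}  B3 = {b, e, f}  B4 = {b, d, f}
Tree: B1–B2, B2–B3, B3–B4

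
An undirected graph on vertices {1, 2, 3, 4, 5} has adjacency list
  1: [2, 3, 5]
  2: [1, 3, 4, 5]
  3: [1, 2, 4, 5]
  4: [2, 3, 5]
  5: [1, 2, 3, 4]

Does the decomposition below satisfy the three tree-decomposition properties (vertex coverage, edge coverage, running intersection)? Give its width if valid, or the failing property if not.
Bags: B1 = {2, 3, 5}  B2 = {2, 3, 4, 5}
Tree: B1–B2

A tree decomposition must satisfy three properties: every vertex lies in some bag; for every edge, both endpoints lie together in some bag; and for every vertex, the bags containing it form a connected subtree. Here vertex 1 appears in no bag, so the decomposition is invalid.

No — vertex 1 appears in no bag.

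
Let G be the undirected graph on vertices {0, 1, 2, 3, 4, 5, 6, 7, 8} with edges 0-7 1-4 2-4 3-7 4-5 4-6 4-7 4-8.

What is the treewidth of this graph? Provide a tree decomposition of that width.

Treewidth 1.
One such decomposition:
Bags: B1 = {4, 7}  B2 = {4, 6}  B3 = {3, 7}  B4 = {1, 4}  B5 = {4, 8}  B6 = {2, 4}  B7 = {4, 5}  B8 = {0, 7}
Tree: B1–B2, B1–B3, B1–B4, B4–B5, B4–B6, B6–B7, B1–B8

Each bag holds 2 vertices, so the decomposition has width 1, which upper-bounds the treewidth. Since G has at least one edge (e.g. 4–7), it is not an edgeless graph, so tw(G) ≥ 1. The upper and lower bounds meet at 1, so that is the treewidth.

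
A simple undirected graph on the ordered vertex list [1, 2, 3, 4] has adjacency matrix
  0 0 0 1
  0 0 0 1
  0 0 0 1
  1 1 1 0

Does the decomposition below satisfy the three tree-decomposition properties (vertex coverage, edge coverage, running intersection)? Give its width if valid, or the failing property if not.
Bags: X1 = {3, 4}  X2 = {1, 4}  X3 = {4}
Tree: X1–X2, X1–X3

A tree decomposition must satisfy three properties: every vertex lies in some bag; for every edge, both endpoints lie together in some bag; and for every vertex, the bags containing it form a connected subtree. Here vertex 2 appears in no bag, so the decomposition is invalid.

No — vertex 2 appears in no bag.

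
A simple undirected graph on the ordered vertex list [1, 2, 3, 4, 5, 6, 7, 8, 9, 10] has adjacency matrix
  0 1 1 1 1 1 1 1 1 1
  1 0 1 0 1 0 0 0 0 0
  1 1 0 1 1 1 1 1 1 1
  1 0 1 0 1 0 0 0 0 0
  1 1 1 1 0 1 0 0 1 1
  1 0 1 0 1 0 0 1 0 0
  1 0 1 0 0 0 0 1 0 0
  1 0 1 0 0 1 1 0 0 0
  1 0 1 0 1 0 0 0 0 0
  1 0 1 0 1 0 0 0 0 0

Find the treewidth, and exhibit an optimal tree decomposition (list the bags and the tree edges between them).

Every bag has size at most 4, so the width is 4 − 1 = 3 and tw(G) ≤ 3. For the lower bound, the 4 vertices {1, 3, 6, 8} are pairwise adjacent, and any tree decomposition puts a clique entirely inside one bag — forcing width ≥ 3. The upper and lower bounds meet at 3, so that is the treewidth.

Treewidth 3.
One optimal decomposition is:
Bags: B1 = {1, 3, 6, 8}  B2 = {1, 3, 7, 8}  B3 = {1, 3, 5, 6}  B4 = {1, 3, 5, 9}  B5 = {1, 3, 5, 10}  B6 = {1, 2, 3, 5}  B7 = {1, 3, 4, 5}
Tree: B1–B2, B1–B3, B3–B4, B3–B5, B4–B6, B6–B7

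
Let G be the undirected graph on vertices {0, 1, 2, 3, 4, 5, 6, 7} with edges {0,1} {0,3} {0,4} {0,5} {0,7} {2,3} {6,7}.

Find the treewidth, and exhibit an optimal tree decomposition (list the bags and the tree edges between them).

Every bag has size at most 2, so the width is 2 − 1 = 1 and tw(G) ≤ 1. G has an edge, so its treewidth is at least 1. Hence tw(G) = 1 exactly.

Treewidth 1.
One such decomposition:
Bags: B1 = {0, 4}  B2 = {0, 1}  B3 = {0, 3}  B4 = {2, 3}  B5 = {0, 5}  B6 = {0, 7}  B7 = {6, 7}
Tree: B1–B2, B1–B3, B3–B4, B1–B5, B5–B6, B6–B7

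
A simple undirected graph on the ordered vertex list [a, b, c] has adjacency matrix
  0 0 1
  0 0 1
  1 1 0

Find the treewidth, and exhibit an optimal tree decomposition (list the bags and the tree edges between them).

Treewidth 1.
Bags: B1 = {b, c}  B2 = {a, c}
Tree: B1–B2

Each bag holds 2 vertices, so the decomposition has width 1, which upper-bounds the treewidth. Since G has at least one edge (e.g. b–c), it is not an edgeless graph, so tw(G) ≥ 1. Hence tw(G) = 1 exactly.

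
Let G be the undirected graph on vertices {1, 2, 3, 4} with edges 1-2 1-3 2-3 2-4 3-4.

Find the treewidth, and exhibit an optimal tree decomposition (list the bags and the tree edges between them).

Treewidth 2.
One such decomposition:
Bags: B1 = {2, 3, 4}  B2 = {1, 2, 3}
Tree: B1–B2

Each bag holds 3 vertices, so the decomposition has width 2, which upper-bounds the treewidth. On the other hand G contains the 3-clique {1, 2, 3}. A clique must lie in a single bag of any decomposition, so no decomposition can have width below 2. Hence tw(G) = 2 exactly.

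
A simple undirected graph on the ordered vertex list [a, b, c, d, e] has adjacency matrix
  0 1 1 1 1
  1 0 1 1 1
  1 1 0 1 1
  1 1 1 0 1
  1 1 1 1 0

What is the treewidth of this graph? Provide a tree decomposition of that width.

Treewidth 4.
One optimal decomposition is:
Bags: B1 = {a, b, c, d, e}
Tree: (single bag)

With just one bag of size 5, the width is 5 − 1 = 4, so tw(G) ≤ 4. For the lower bound, the 5 vertices {a, b, c, d, e} are pairwise adjacent, and any tree decomposition puts a clique entirely inside one bag — forcing width ≥ 4. The upper and lower bounds meet at 4, so that is the treewidth.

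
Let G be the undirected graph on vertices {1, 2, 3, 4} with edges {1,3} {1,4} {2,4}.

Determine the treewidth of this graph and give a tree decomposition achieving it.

Treewidth 1.
One optimal decomposition is:
Bags: B1 = {1, 4}  B2 = {2, 4}  B3 = {1, 3}
Tree: B1–B2, B1–B3

The largest bag has 2 vertices, giving width 1; this decomposition certifies tw(G) ≤ 1. Since G has at least one edge (e.g. 4–1), it is not an edgeless graph, so tw(G) ≥ 1. The upper and lower bounds meet at 1, so that is the treewidth.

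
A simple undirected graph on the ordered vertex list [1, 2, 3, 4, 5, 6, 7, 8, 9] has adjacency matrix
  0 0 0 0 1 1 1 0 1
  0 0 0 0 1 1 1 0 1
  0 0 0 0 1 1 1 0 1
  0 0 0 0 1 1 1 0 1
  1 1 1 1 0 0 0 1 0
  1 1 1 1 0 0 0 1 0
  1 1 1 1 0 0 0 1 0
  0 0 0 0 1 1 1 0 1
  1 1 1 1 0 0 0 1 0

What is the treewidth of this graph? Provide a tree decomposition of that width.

Treewidth 4.
Bags: B1 = {5, 6, 7, 8, 9}  B2 = {4, 5, 6, 7, 9}  B3 = {1, 5, 6, 7, 9}  B4 = {3, 5, 6, 7, 9}  B5 = {2, 5, 6, 7, 9}
Tree: B1–B2, B2–B3, B3–B4, B4–B5

Every bag has size at most 5, so the width is 5 − 1 = 4 and tw(G) ≤ 4. For the lower bound: the 5 vertex sets {6,8}, {4,5}, {1,7}, {9}, {3} are disjoint, each induces a connected subgraph, and every pair is joined by at least one edge of G. Contracting each set to a single vertex therefore yields K_{5} as a minor, and since treewidth is minor-monotone, tw(G) ≥ tw(K_{5}) = 4. Combining the bounds, tw(G) = 4.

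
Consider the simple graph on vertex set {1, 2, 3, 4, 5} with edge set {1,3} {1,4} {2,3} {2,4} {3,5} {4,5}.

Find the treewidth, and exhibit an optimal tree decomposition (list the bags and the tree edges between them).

Treewidth 2.
One such decomposition:
Bags: B1 = {2, 3, 4}  B2 = {3, 4, 5}  B3 = {1, 3, 4}
Tree: B1–B2, B2–B3

The largest bag has 3 vertices, giving width 2; this decomposition certifies tw(G) ≤ 2. Since 2–4–5–3–2 is a cycle in G, G is not acyclic. Forests are exactly the graphs of treewidth ≤ 1, so tw(G) ≥ 2. Hence tw(G) = 2 exactly.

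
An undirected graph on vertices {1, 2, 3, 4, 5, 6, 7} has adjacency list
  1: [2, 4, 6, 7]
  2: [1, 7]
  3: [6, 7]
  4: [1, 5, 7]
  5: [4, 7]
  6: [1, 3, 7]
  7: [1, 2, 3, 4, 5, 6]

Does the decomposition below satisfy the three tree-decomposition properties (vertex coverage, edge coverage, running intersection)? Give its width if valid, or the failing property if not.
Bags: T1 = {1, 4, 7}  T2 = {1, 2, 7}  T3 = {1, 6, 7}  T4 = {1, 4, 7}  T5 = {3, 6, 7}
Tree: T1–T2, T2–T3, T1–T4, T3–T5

No — vertex 5 appears in no bag.

A tree decomposition must satisfy three properties: every vertex lies in some bag; for every edge, both endpoints lie together in some bag; and for every vertex, the bags containing it form a connected subtree. Here vertex 5 appears in no bag, so the decomposition is invalid.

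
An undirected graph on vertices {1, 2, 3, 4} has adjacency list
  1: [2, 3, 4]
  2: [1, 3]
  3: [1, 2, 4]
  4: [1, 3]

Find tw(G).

A width-2 tree decomposition is:
Bags: B1 = {1, 2, 3}  B2 = {1, 3, 4}
Tree: B1–B2
Every bag has size at most 3, so the width is 3 − 1 = 2 and tw(G) ≤ 2. Conversely, {1, 2, 3} is a clique of size 3, and the vertices of any clique must share a bag in every tree decomposition; so some bag has ≥ 3 vertices and tw(G) ≥ 2. Therefore the treewidth is 2.

2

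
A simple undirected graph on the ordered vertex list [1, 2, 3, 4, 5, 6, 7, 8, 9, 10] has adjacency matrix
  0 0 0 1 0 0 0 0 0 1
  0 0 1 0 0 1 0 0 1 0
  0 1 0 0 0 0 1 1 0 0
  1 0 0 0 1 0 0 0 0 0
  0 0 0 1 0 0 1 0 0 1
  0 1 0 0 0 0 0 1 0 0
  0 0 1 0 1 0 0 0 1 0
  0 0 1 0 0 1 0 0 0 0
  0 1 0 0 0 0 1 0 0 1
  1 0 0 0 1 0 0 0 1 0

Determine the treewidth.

A width-2 tree decomposition is:
Bags: B1 = {1, 4, 10}  B2 = {4, 5, 10}  B3 = {5, 9, 10}  B4 = {5, 7, 9}  B5 = {2, 7, 9}  B6 = {2, 3, 7}  B7 = {2, 3, 6}  B8 = {3, 6, 8}
Tree: B1–B2, B2–B3, B3–B4, B4–B5, B5–B6, B6–B7, B7–B8
The largest bag has 3 vertices, giving width 2; this decomposition certifies tw(G) ≤ 2. The edges 1–4–5–10–1 form a cycle, so G is not a tree and its treewidth is at least 2. Therefore the treewidth is 2.

2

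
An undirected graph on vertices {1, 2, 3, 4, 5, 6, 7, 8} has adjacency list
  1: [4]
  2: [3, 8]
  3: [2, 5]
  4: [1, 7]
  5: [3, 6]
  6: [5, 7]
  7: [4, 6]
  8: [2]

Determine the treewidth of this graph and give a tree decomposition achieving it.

Treewidth 1.
One optimal decomposition is:
Bags: B1 = {1, 4}  B2 = {4, 7}  B3 = {6, 7}  B4 = {5, 6}  B5 = {3, 5}  B6 = {2, 3}  B7 = {2, 8}
Tree: B1–B2, B2–B3, B3–B4, B4–B5, B5–B6, B6–B7

Each bag holds 2 vertices, so the decomposition has width 1, which upper-bounds the treewidth. Any graph with an edge has treewidth ≥ 1, and G has the edge 1–4. The upper and lower bounds meet at 1, so that is the treewidth.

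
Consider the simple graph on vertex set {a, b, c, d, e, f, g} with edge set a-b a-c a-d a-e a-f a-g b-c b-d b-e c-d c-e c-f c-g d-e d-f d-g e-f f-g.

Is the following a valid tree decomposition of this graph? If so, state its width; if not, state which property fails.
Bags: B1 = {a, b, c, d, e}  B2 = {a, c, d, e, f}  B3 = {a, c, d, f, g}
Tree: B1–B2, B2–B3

Vertex coverage: the bags together contain {a, b, c, d, e, f, g}, the full vertex set. Edge coverage: each edge of G has both endpoints in at least one bag. Running intersection: for every vertex, the bags containing it form a connected subtree. All three properties hold, so this is a valid tree decomposition of width max|bag| − 1 = 4, and hence tw(G) ≤ 4.

Yes; width 4.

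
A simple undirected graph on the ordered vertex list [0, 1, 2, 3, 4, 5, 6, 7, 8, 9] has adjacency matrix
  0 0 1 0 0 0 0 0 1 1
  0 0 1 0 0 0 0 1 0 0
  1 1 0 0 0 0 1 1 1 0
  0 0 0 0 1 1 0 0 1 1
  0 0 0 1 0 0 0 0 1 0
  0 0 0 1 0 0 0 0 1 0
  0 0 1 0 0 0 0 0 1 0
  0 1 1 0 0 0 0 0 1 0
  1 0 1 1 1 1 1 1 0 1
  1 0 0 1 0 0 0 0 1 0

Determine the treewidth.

A width-2 tree decomposition is:
Bags: B1 = {2, 7, 8}  B2 = {0, 2, 8}  B3 = {2, 6, 8}  B4 = {0, 8, 9}  B5 = {3, 8, 9}  B6 = {3, 4, 8}  B7 = {3, 5, 8}  B8 = {1, 2, 7}
Tree: B1–B2, B1–B3, B2–B4, B4–B5, B5–B6, B6–B7, B1–B8
Each bag holds 3 vertices, so the decomposition has width 2, which upper-bounds the treewidth. On the other hand G contains the 3-clique {0, 2, 8}. A clique must lie in a single bag of any decomposition, so no decomposition can have width below 2. Hence tw(G) = 2 exactly.

2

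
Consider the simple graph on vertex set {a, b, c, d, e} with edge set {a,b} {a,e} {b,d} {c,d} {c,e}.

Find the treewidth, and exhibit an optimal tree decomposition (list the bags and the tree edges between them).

Treewidth 2.
One optimal decomposition is:
Bags: B1 = {b, c, d}  B2 = {a, b, c}  B3 = {a, c, e}
Tree: B1–B2, B2–B3

Each bag holds 3 vertices, so the decomposition has width 2, which upper-bounds the treewidth. The edges c–d–b–a–e–c form a cycle, so G is not a tree and its treewidth is at least 2. Hence tw(G) = 2 exactly.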